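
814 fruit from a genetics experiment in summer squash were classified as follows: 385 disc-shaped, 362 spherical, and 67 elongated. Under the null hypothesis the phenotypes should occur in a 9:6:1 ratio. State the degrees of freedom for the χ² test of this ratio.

A goodness-of-fit test with 3 phenotype classes has df = 3 − 1 = 2.

2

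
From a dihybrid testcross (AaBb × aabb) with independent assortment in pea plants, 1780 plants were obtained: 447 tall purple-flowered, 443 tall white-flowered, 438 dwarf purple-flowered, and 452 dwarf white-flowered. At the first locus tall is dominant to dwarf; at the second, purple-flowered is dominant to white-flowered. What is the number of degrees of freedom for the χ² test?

3

A dihybrid testcross with independent assortment gives a 1:1:1:1 ratio.
A goodness-of-fit test with 4 phenotype classes has df = 4 − 1 = 3.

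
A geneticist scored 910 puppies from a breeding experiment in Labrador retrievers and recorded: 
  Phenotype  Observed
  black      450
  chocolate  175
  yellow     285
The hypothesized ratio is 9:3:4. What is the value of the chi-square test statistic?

22.125

The 9:3:4 ratio has 16 parts, so with N = 910 the expected counts are:
  black: 910 × 9/16 = 511.875
  chocolate: 910 × 3/16 = 170.625
  yellow: 910 × 4/16 = 227.5
χ² = Σ (O − E)² / E
  black: (450 − 511.875)² / 511.875 = 7.4794
  chocolate: (175 − 170.625)² / 170.625 = 0.1122
  yellow: (285 − 227.5)² / 227.5 = 14.5330
χ² = 7.4794 + 0.1122 + 14.5330 = 22.1246 ≈ 22.125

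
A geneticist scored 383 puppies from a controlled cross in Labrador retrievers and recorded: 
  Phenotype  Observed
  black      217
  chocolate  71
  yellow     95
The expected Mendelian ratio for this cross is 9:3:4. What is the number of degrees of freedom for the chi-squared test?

A goodness-of-fit test with 3 phenotype classes has df = 3 − 1 = 2.

2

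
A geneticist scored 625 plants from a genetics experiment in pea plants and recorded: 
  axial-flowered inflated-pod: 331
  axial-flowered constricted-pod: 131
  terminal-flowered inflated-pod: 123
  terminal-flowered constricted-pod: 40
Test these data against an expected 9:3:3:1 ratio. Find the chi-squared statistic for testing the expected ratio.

3.142

Under the 9:3:3:1 hypothesis (Σ ratio = 16, N = 625):
  axial-flowered inflated-pod: 625 × 9/16 = 351.5625
  axial-flowered constricted-pod: 625 × 3/16 = 117.1875
  terminal-flowered inflated-pod: 625 × 3/16 = 117.1875
  terminal-flowered constricted-pod: 625 × 1/16 = 39.0625
χ² = Σ (O − E)² / E
  axial-flowered inflated-pod: (331 − 351.5625)² / 351.5625 = 1.2027
  axial-flowered constricted-pod: (131 − 117.1875)² / 117.1875 = 1.6280
  terminal-flowered inflated-pod: (123 − 117.1875)² / 117.1875 = 0.2883
  terminal-flowered constricted-pod: (40 − 39.0625)² / 39.0625 = 0.0225
χ² = 1.2027 + 1.6280 + 0.2883 + 0.0225 = 3.1415 ≈ 3.142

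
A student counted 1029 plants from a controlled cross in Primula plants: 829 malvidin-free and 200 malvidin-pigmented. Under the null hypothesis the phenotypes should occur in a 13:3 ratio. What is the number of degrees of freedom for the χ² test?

1

A goodness-of-fit test with 2 phenotype classes has df = 2 − 1 = 1.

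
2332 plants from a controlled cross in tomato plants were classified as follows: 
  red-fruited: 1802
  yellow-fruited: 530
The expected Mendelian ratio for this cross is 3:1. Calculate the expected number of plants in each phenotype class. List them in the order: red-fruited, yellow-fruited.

1749, 583

Total ratio parts = 4. Expected numbers out of 2332:
  red-fruited: 2332 × 3/4 = 1749
  yellow-fruited: 2332 × 1/4 = 583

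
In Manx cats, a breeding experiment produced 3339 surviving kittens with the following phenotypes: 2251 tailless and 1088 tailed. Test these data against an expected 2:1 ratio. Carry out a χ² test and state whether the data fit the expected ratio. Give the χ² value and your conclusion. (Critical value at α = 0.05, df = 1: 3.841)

The 2:1 ratio has 3 parts, so with N = 3339 the expected counts are:
  tailless: 3339 × 2/3 = 2226
  tailed: 3339 × 1/3 = 1113
χ² = Σ (O − E)² / E
  tailless: (2251 − 2226)² / 2226 = 0.2808
  tailed: (1088 − 1113)² / 1113 = 0.5615
χ² = 0.2808 + 0.5615 = 0.8423 ≈ 0.842
Degrees of freedom = 2 − 1 = 1; critical value at α = 0.05 is 3.841.
Since 0.842 < 3.841, we fail to reject the null hypothesis — the data are consistent with the 2:1 ratio.

0.842; consistent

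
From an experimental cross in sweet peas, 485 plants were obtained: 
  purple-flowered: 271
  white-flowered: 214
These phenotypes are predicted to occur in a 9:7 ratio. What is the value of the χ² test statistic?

Expected counts for N = 485 under a 9:7 ratio (total parts = 16):
  purple-flowered: 485 × 9/16 = 272.8125
  white-flowered: 485 × 7/16 = 212.1875
χ² = Σ (O − E)² / E
  purple-flowered: (271 − 272.8125)² / 272.8125 = 0.0120
  white-flowered: (214 − 212.1875)² / 212.1875 = 0.0155
χ² = 0.0120 + 0.0155 = 0.0275 ≈ 0.028

0.028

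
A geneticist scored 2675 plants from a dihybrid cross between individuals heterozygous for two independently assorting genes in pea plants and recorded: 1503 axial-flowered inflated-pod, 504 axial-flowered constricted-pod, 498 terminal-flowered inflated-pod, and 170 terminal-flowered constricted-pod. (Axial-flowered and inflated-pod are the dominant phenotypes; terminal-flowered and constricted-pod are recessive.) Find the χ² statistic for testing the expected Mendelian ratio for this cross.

0.086

A dihybrid F₂ with independent assortment and complete dominance at both loci gives a 9:3:3:1 phenotypic ratio.
Total ratio parts = 16. Expected numbers out of 2675:
  axial-flowered inflated-pod: 2675 × 9/16 = 1504.6875
  axial-flowered constricted-pod: 2675 × 3/16 = 501.5625
  terminal-flowered inflated-pod: 2675 × 3/16 = 501.5625
  terminal-flowered constricted-pod: 2675 × 1/16 = 167.1875
χ² = Σ (O − E)² / E
  axial-flowered inflated-pod: (1503 − 1504.6875)² / 1504.6875 = 0.0019
  axial-flowered constricted-pod: (504 − 501.5625)² / 501.5625 = 0.0118
  terminal-flowered inflated-pod: (498 − 501.5625)² / 501.5625 = 0.0253
  terminal-flowered constricted-pod: (170 − 167.1875)² / 167.1875 = 0.0473
χ² = 0.0019 + 0.0118 + 0.0253 + 0.0473 = 0.0863 ≈ 0.086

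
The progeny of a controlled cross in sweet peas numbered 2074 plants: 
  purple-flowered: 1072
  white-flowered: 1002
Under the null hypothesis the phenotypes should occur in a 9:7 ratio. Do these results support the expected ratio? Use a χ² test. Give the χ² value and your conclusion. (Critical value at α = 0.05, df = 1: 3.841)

Expected counts for N = 2074 under a 9:7 ratio (total parts = 16):
  purple-flowered: 2074 × 9/16 = 1166.625
  white-flowered: 2074 × 7/16 = 907.375
χ² = Σ (O − E)² / E
  purple-flowered: (1072 − 1166.625)² / 1166.625 = 7.6750
  white-flowered: (1002 − 907.375)² / 907.375 = 9.8679
χ² = 7.6750 + 9.8679 = 17.5429 ≈ 17.543
Degrees of freedom = 2 − 1 = 1; critical value at α = 0.05 is 3.841.
Since 17.543 > 3.841, we reject the null hypothesis — the data do not fit the 9:7 ratio.

17.543; not consistent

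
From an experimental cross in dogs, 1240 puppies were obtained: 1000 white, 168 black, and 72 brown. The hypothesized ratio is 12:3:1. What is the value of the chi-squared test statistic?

Expected counts for N = 1240 under a 12:3:1 ratio (total parts = 16):
  white: 1240 × 12/16 = 930
  black: 1240 × 3/16 = 232.5
  brown: 1240 × 1/16 = 77.5
χ² = Σ (O − E)² / E
  white: (1000 − 930)² / 930 = 5.2688
  black: (168 − 232.5)² / 232.5 = 17.8935
  brown: (72 − 77.5)² / 77.5 = 0.3903
χ² = 5.2688 + 17.8935 + 0.3903 = 23.5526 ≈ 23.553

23.553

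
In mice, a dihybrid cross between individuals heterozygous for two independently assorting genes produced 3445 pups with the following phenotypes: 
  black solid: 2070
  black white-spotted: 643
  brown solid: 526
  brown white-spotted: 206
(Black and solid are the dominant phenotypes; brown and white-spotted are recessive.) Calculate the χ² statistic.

31.703

A dihybrid F₂ with independent assortment and complete dominance at both loci gives a 9:3:3:1 phenotypic ratio.
Under the 9:3:3:1 hypothesis (Σ ratio = 16, N = 3445):
  black solid: 3445 × 9/16 = 1937.8125
  black white-spotted: 3445 × 3/16 = 645.9375
  brown solid: 3445 × 3/16 = 645.9375
  brown white-spotted: 3445 × 1/16 = 215.3125
χ² = Σ (O − E)² / E
  black solid: (2070 − 1937.8125)² / 1937.8125 = 9.0171
  black white-spotted: (643 − 645.9375)² / 645.9375 = 0.0134
  brown solid: (526 − 645.9375)² / 645.9375 = 22.2700
  brown white-spotted: (206 − 215.3125)² / 215.3125 = 0.4028
χ² = 9.0171 + 0.0134 + 22.2700 + 0.4028 = 31.7033 ≈ 31.703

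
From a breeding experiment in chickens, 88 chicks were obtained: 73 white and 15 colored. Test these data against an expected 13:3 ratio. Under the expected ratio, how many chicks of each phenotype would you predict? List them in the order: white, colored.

71.5, 16.5

Under the 13:3 hypothesis (Σ ratio = 16, N = 88):
  white: 88 × 13/16 = 71.5
  colored: 88 × 3/16 = 16.5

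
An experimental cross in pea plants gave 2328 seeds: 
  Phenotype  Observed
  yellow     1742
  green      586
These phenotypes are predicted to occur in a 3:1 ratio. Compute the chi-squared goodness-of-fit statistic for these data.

Expected counts for N = 2328 under a 3:1 ratio (total parts = 4):
  yellow: 2328 × 3/4 = 1746
  green: 2328 × 1/4 = 582
χ² = Σ (O − E)² / E
  yellow: (1742 − 1746)² / 1746 = 0.0092
  green: (586 − 582)² / 582 = 0.0275
χ² = 0.0092 + 0.0275 = 0.0367 ≈ 0.037

0.037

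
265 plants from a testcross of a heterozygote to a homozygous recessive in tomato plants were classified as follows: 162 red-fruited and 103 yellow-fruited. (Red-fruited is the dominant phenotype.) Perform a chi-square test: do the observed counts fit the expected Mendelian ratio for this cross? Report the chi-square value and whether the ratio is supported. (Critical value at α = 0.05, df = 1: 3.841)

A testcross of a heterozygote (Aa × aa) gives a 1:1 phenotypic ratio.
Expected counts for N = 265 under a 1:1 ratio (total parts = 2):
  red-fruited: 265 × 1/2 = 132.5
  yellow-fruited: 265 × 1/2 = 132.5
χ² = Σ (O − E)² / E
  red-fruited: (162 − 132.5)² / 132.5 = 6.5679
  yellow-fruited: (103 − 132.5)² / 132.5 = 6.5679
χ² = 6.5679 + 6.5679 = 13.1358 ≈ 13.136
Degrees of freedom = 2 − 1 = 1; critical value at α = 0.05 is 3.841.
Since 13.136 > 3.841, we reject the null hypothesis — the data do not fit the 1:1 ratio.

13.136; not consistent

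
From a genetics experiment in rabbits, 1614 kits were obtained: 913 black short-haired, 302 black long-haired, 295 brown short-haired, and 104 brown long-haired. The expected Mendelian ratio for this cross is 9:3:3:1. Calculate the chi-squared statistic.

Expected counts for N = 1614 under a 9:3:3:1 ratio (total parts = 16):
  black short-haired: 1614 × 9/16 = 907.875
  black long-haired: 1614 × 3/16 = 302.625
  brown short-haired: 1614 × 3/16 = 302.625
  brown long-haired: 1614 × 1/16 = 100.875
χ² = Σ (O − E)² / E
  black short-haired: (913 − 907.875)² / 907.875 = 0.0289
  black long-haired: (302 − 302.625)² / 302.625 = 0.0013
  brown short-haired: (295 − 302.625)² / 302.625 = 0.1921
  brown long-haired: (104 − 100.875)² / 100.875 = 0.0968
χ² = 0.0289 + 0.0013 + 0.1921 + 0.0968 = 0.3191 ≈ 0.319

0.319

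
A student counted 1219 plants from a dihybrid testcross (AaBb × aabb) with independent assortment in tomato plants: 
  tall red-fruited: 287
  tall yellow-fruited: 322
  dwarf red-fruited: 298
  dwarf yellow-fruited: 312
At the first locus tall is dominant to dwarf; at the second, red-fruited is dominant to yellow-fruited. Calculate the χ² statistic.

A dihybrid testcross with independent assortment gives a 1:1:1:1 ratio.
The 1:1:1:1 ratio has 4 parts, so with N = 1219 the expected counts are:
  tall red-fruited: 1219 × 1/4 = 304.75
  tall yellow-fruited: 1219 × 1/4 = 304.75
  dwarf red-fruited: 1219 × 1/4 = 304.75
  dwarf yellow-fruited: 1219 × 1/4 = 304.75
χ² = Σ (O − E)² / E
  tall red-fruited: (287 − 304.75)² / 304.75 = 1.0338
  tall yellow-fruited: (322 − 304.75)² / 304.75 = 0.9764
  dwarf red-fruited: (298 − 304.75)² / 304.75 = 0.1495
  dwarf yellow-fruited: (312 − 304.75)² / 304.75 = 0.1725
χ² = 1.0338 + 0.9764 + 0.1495 + 0.1725 = 2.3322 ≈ 2.332

2.332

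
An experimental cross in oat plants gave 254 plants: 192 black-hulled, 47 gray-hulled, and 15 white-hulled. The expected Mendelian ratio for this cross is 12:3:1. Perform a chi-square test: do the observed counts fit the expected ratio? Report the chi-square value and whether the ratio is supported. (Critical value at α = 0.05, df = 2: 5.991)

The 12:3:1 ratio has 16 parts, so with N = 254 the expected counts are:
  black-hulled: 254 × 12/16 = 190.5
  gray-hulled: 254 × 3/16 = 47.625
  white-hulled: 254 × 1/16 = 15.875
χ² = Σ (O − E)² / E
  black-hulled: (192 − 190.5)² / 190.5 = 0.0118
  gray-hulled: (47 − 47.625)² / 47.625 = 0.0082
  white-hulled: (15 − 15.875)² / 15.875 = 0.0482
χ² = 0.0118 + 0.0082 + 0.0482 = 0.0682 ≈ 0.068
Degrees of freedom = 3 − 1 = 2; critical value at α = 0.05 is 5.991.
Since 0.068 < 5.991, we fail to reject the null hypothesis — the data are consistent with the 12:3:1 ratio.

0.068; consistent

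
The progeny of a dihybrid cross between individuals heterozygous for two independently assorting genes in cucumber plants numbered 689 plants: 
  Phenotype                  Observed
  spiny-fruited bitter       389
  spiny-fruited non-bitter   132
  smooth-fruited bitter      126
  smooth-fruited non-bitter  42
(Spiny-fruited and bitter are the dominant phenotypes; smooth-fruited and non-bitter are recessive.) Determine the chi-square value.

0.171

A dihybrid F₂ with independent assortment and complete dominance at both loci gives a 9:3:3:1 phenotypic ratio.
The 9:3:3:1 ratio has 16 parts, so with N = 689 the expected counts are:
  spiny-fruited bitter: 689 × 9/16 = 387.5625
  spiny-fruited non-bitter: 689 × 3/16 = 129.1875
  smooth-fruited bitter: 689 × 3/16 = 129.1875
  smooth-fruited non-bitter: 689 × 1/16 = 43.0625
χ² = Σ (O − E)² / E
  spiny-fruited bitter: (389 − 387.5625)² / 387.5625 = 0.0053
  spiny-fruited non-bitter: (132 − 129.1875)² / 129.1875 = 0.0612
  smooth-fruited bitter: (126 − 129.1875)² / 129.1875 = 0.0786
  smooth-fruited non-bitter: (42 − 43.0625)² / 43.0625 = 0.0262
χ² = 0.0053 + 0.0612 + 0.0786 + 0.0262 = 0.1713 ≈ 0.171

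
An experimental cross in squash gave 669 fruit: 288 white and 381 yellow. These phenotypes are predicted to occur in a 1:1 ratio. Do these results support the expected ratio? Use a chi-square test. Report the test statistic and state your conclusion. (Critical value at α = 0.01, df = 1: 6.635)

Total ratio parts = 2. Expected numbers out of 669:
  white: 669 × 1/2 = 334.5
  yellow: 669 × 1/2 = 334.5
χ² = Σ (O − E)² / E
  white: (288 − 334.5)² / 334.5 = 6.4641
  yellow: (381 − 334.5)² / 334.5 = 6.4641
χ² = 6.4641 + 6.4641 = 12.9282 ≈ 12.928
Degrees of freedom = 2 − 1 = 1; critical value at α = 0.01 is 6.635.
Since 12.928 > 6.635, we reject the null hypothesis — the data do not fit the 1:1 ratio.

12.928; not consistent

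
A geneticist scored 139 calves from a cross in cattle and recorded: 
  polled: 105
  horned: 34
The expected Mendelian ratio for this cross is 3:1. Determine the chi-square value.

Total ratio parts = 4. Expected numbers out of 139:
  polled: 139 × 3/4 = 104.25
  horned: 139 × 1/4 = 34.75
χ² = Σ (O − E)² / E
  polled: (105 − 104.25)² / 104.25 = 0.0054
  horned: (34 − 34.75)² / 34.75 = 0.0162
χ² = 0.0054 + 0.0162 = 0.0216 ≈ 0.022

0.022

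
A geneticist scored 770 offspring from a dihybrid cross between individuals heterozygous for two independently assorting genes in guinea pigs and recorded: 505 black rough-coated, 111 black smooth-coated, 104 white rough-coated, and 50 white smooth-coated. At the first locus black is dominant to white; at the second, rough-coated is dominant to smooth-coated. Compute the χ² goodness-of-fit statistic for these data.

31.007

A dihybrid F₂ with independent assortment and complete dominance at both loci gives a 9:3:3:1 phenotypic ratio.
The 9:3:3:1 ratio has 16 parts, so with N = 770 the expected counts are:
  black rough-coated: 770 × 9/16 = 433.125
  black smooth-coated: 770 × 3/16 = 144.375
  white rough-coated: 770 × 3/16 = 144.375
  white smooth-coated: 770 × 1/16 = 48.125
χ² = Σ (O − E)² / E
  black rough-coated: (505 − 433.125)² / 433.125 = 11.9273
  black smooth-coated: (111 − 144.375)² / 144.375 = 7.7153
  white rough-coated: (104 − 144.375)² / 144.375 = 11.2910
  white smooth-coated: (50 − 48.125)² / 48.125 = 0.0731
χ² = 11.9273 + 7.7153 + 11.2910 + 0.0731 = 31.0067 ≈ 31.007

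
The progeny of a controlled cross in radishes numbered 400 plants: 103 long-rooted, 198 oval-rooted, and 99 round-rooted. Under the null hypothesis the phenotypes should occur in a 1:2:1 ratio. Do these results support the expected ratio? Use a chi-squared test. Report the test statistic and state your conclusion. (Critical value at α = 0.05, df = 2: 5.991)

Under the 1:2:1 hypothesis (Σ ratio = 4, N = 400):
  long-rooted: 400 × 1/4 = 100
  oval-rooted: 400 × 2/4 = 200
  round-rooted: 400 × 1/4 = 100
χ² = Σ (O − E)² / E
  long-rooted: (103 − 100)² / 100 = 0.0900
  oval-rooted: (198 − 200)² / 200 = 0.0200
  round-rooted: (99 − 100)² / 100 = 0.0100
χ² = 0.0900 + 0.0200 + 0.0100 = 0.120
Degrees of freedom = 3 − 1 = 2; critical value at α = 0.05 is 5.991.
Since 0.120 < 5.991, we fail to reject the null hypothesis — the data are consistent with the 1:2:1 ratio.

0.120; consistent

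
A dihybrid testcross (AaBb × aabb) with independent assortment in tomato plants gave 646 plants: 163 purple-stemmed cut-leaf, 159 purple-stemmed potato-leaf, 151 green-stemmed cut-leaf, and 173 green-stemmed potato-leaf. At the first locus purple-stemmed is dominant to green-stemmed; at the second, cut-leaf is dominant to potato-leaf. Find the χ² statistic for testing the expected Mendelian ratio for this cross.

A dihybrid testcross with independent assortment gives a 1:1:1:1 ratio.
The 1:1:1:1 ratio has 4 parts, so with N = 646 the expected counts are:
  purple-stemmed cut-leaf: 646 × 1/4 = 161.5
  purple-stemmed potato-leaf: 646 × 1/4 = 161.5
  green-stemmed cut-leaf: 646 × 1/4 = 161.5
  green-stemmed potato-leaf: 646 × 1/4 = 161.5
χ² = Σ (O − E)² / E
  purple-stemmed cut-leaf: (163 − 161.5)² / 161.5 = 0.0139
  purple-stemmed potato-leaf: (159 − 161.5)² / 161.5 = 0.0387
  green-stemmed cut-leaf: (151 − 161.5)² / 161.5 = 0.6827
  green-stemmed potato-leaf: (173 − 161.5)² / 161.5 = 0.8189
χ² = 0.0139 + 0.0387 + 0.6827 + 0.8189 = 1.5542 ≈ 1.554

1.554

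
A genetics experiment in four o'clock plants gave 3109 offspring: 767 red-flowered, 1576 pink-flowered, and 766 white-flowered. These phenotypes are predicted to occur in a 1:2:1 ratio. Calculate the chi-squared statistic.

Under the 1:2:1 hypothesis (Σ ratio = 4, N = 3109):
  red-flowered: 3109 × 1/4 = 777.25
  pink-flowered: 3109 × 2/4 = 1554.5
  white-flowered: 3109 × 1/4 = 777.25
χ² = Σ (O − E)² / E
  red-flowered: (767 − 777.25)² / 777.25 = 0.1352
  pink-flowered: (1576 − 1554.5)² / 1554.5 = 0.2974
  white-flowered: (766 − 777.25)² / 777.25 = 0.1628
χ² = 0.1352 + 0.2974 + 0.1628 = 0.5954 ≈ 0.595

0.595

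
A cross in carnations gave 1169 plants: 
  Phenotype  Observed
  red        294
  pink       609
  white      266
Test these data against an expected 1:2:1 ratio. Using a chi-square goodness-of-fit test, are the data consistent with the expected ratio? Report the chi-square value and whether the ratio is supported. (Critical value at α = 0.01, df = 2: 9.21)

3.395; consistent

The 1:2:1 ratio has 4 parts, so with N = 1169 the expected counts are:
  red: 1169 × 1/4 = 292.25
  pink: 1169 × 2/4 = 584.5
  white: 1169 × 1/4 = 292.25
χ² = Σ (O − E)² / E
  red: (294 − 292.25)² / 292.25 = 0.0105
  pink: (609 − 584.5)² / 584.5 = 1.0269
  white: (266 − 292.25)² / 292.25 = 2.3578
χ² = 0.0105 + 1.0269 + 2.3578 = 3.3952 ≈ 3.395
Degrees of freedom = 3 − 1 = 2; critical value at α = 0.01 is 9.21.
Since 3.395 < 9.21, we fail to reject the null hypothesis — the data are consistent with the 1:2:1 ratio.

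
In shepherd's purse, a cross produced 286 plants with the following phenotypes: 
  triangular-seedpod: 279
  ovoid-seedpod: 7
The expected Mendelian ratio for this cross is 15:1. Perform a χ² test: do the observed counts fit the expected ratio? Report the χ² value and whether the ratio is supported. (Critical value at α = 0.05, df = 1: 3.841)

Expected counts for N = 286 under a 15:1 ratio (total parts = 16):
  triangular-seedpod: 286 × 15/16 = 268.125
  ovoid-seedpod: 286 × 1/16 = 17.875
χ² = Σ (O − E)² / E
  triangular-seedpod: (279 − 268.125)² / 268.125 = 0.4411
  ovoid-seedpod: (7 − 17.875)² / 17.875 = 6.6163
χ² = 0.4411 + 6.6163 = 7.0574 ≈ 7.057
Degrees of freedom = 2 − 1 = 1; critical value at α = 0.05 is 3.841.
Since 7.057 > 3.841, we reject the null hypothesis — the data do not fit the 15:1 ratio.

7.057; not consistent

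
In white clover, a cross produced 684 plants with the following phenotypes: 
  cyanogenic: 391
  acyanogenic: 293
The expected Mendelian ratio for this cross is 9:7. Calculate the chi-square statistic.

0.232

The 9:7 ratio has 16 parts, so with N = 684 the expected counts are:
  cyanogenic: 684 × 9/16 = 384.75
  acyanogenic: 684 × 7/16 = 299.25
χ² = Σ (O − E)² / E
  cyanogenic: (391 − 384.75)² / 384.75 = 0.1015
  acyanogenic: (293 − 299.25)² / 299.25 = 0.1305
χ² = 0.1015 + 0.1305 = 0.232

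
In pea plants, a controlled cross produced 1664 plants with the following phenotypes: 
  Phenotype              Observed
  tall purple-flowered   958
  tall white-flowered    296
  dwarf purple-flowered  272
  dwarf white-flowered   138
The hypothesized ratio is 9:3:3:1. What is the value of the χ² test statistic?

Under the 9:3:3:1 hypothesis (Σ ratio = 16, N = 1664):
  tall purple-flowered: 1664 × 9/16 = 936
  tall white-flowered: 1664 × 3/16 = 312
  dwarf purple-flowered: 1664 × 3/16 = 312
  dwarf white-flowered: 1664 × 1/16 = 104
χ² = Σ (O − E)² / E
  tall purple-flowered: (958 − 936)² / 936 = 0.5171
  tall white-flowered: (296 − 312)² / 312 = 0.8205
  dwarf purple-flowered: (272 − 312)² / 312 = 5.1282
  dwarf white-flowered: (138 − 104)² / 104 = 11.1154
χ² = 0.5171 + 0.8205 + 5.1282 + 11.1154 = 17.5812 ≈ 17.581

17.581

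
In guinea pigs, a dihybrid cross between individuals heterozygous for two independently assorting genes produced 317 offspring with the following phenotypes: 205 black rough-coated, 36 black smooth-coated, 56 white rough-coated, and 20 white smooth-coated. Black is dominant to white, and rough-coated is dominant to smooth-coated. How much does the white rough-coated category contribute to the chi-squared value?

A dihybrid F₂ with independent assortment and complete dominance at both loci gives a 9:3:3:1 phenotypic ratio.
The 9:3:3:1 ratio has 16 parts, so with N = 317 the expected counts are:
  black rough-coated: 317 × 9/16 = 178.3125
  black smooth-coated: 317 × 3/16 = 59.4375
  white rough-coated: 317 × 3/16 = 59.4375
  white smooth-coated: 317 × 1/16 = 19.8125
Contribution of white rough-coated: (56 − 59.4375)² / 59.4375 = 0.1988

0.199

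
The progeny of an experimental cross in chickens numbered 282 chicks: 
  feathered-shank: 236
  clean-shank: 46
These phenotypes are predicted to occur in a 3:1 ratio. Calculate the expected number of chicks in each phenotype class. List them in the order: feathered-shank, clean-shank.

211.5, 70.5

The 3:1 ratio has 4 parts, so with N = 282 the expected counts are:
  feathered-shank: 282 × 3/4 = 211.5
  clean-shank: 282 × 1/4 = 70.5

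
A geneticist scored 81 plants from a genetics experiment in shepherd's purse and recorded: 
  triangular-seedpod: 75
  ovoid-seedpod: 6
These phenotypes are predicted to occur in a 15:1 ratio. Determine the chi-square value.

Total ratio parts = 16. Expected numbers out of 81:
  triangular-seedpod: 81 × 15/16 = 75.9375
  ovoid-seedpod: 81 × 1/16 = 5.0625
χ² = Σ (O − E)² / E
  triangular-seedpod: (75 − 75.9375)² / 75.9375 = 0.0116
  ovoid-seedpod: (6 − 5.0625)² / 5.0625 = 0.1736
χ² = 0.0116 + 0.1736 = 0.1852 ≈ 0.185

0.185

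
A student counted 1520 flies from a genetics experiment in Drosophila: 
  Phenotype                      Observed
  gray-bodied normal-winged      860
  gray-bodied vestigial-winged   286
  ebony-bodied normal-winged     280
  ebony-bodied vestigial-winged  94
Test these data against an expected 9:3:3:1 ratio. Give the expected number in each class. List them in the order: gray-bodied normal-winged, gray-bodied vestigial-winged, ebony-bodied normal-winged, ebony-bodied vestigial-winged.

Under the 9:3:3:1 hypothesis (Σ ratio = 16, N = 1520):
  gray-bodied normal-winged: 1520 × 9/16 = 855
  gray-bodied vestigial-winged: 1520 × 3/16 = 285
  ebony-bodied normal-winged: 1520 × 3/16 = 285
  ebony-bodied vestigial-winged: 1520 × 1/16 = 95

855, 285, 285, 95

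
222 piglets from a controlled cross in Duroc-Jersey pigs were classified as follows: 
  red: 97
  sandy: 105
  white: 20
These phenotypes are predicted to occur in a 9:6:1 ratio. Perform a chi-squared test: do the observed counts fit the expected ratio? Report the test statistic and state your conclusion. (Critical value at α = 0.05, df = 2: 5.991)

14.609; not consistent

Expected counts for N = 222 under a 9:6:1 ratio (total parts = 16):
  red: 222 × 9/16 = 124.875
  sandy: 222 × 6/16 = 83.25
  white: 222 × 1/16 = 13.875
χ² = Σ (O − E)² / E
  red: (97 − 124.875)² / 124.875 = 6.2223
  sandy: (105 − 83.25)² / 83.25 = 5.6824
  white: (20 − 13.875)² / 13.875 = 2.7038
χ² = 6.2223 + 5.6824 + 2.7038 = 14.6085 ≈ 14.609
Degrees of freedom = 3 − 1 = 2; critical value at α = 0.05 is 5.991.
Since 14.609 > 5.991, we reject the null hypothesis — the data do not fit the 9:6:1 ratio.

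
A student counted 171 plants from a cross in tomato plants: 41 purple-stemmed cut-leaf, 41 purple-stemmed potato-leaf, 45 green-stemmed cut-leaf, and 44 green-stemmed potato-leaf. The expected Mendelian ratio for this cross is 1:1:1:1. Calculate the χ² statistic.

Total ratio parts = 4. Expected numbers out of 171:
  purple-stemmed cut-leaf: 171 × 1/4 = 42.75
  purple-stemmed potato-leaf: 171 × 1/4 = 42.75
  green-stemmed cut-leaf: 171 × 1/4 = 42.75
  green-stemmed potato-leaf: 171 × 1/4 = 42.75
χ² = Σ (O − E)² / E
  purple-stemmed cut-leaf: (41 − 42.75)² / 42.75 = 0.0716
  purple-stemmed potato-leaf: (41 − 42.75)² / 42.75 = 0.0716
  green-stemmed cut-leaf: (45 − 42.75)² / 42.75 = 0.1184
  green-stemmed potato-leaf: (44 − 42.75)² / 42.75 = 0.0365
χ² = 0.0716 + 0.0716 + 0.1184 + 0.0365 = 0.2981 ≈ 0.298

0.298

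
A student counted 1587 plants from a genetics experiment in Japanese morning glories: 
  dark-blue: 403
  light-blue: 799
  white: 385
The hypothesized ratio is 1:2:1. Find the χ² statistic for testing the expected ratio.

Under the 1:2:1 hypothesis (Σ ratio = 4, N = 1587):
  dark-blue: 1587 × 1/4 = 396.75
  light-blue: 1587 × 2/4 = 793.5
  white: 1587 × 1/4 = 396.75
χ² = Σ (O − E)² / E
  dark-blue: (403 − 396.75)² / 396.75 = 0.0985
  light-blue: (799 − 793.5)² / 793.5 = 0.0381
  white: (385 − 396.75)² / 396.75 = 0.3480
χ² = 0.0985 + 0.0381 + 0.3480 = 0.4846 ≈ 0.485

0.485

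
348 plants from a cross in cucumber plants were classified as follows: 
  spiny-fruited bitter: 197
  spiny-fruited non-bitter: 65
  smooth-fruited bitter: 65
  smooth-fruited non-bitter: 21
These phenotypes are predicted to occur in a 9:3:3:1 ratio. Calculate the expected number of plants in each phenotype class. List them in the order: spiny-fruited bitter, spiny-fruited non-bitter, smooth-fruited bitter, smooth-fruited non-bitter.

Under the 9:3:3:1 hypothesis (Σ ratio = 16, N = 348):
  spiny-fruited bitter: 348 × 9/16 = 195.75
  spiny-fruited non-bitter: 348 × 3/16 = 65.25
  smooth-fruited bitter: 348 × 3/16 = 65.25
  smooth-fruited non-bitter: 348 × 1/16 = 21.75

195.75, 65.25, 65.25, 21.75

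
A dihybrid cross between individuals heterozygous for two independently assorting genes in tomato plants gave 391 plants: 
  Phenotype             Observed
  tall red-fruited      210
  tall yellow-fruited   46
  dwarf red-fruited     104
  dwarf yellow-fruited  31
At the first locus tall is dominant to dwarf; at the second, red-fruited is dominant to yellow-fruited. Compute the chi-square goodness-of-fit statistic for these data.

A dihybrid F₂ with independent assortment and complete dominance at both loci gives a 9:3:3:1 phenotypic ratio.
Under the 9:3:3:1 hypothesis (Σ ratio = 16, N = 391):
  tall red-fruited: 391 × 9/16 = 219.9375
  tall yellow-fruited: 391 × 3/16 = 73.3125
  dwarf red-fruited: 391 × 3/16 = 73.3125
  dwarf yellow-fruited: 391 × 1/16 = 24.4375
χ² = Σ (O − E)² / E
  tall red-fruited: (210 − 219.9375)² / 219.9375 = 0.4490
  tall yellow-fruited: (46 − 73.3125)² / 73.3125 = 10.1752
  dwarf red-fruited: (104 − 73.3125)² / 73.3125 = 12.8453
  dwarf yellow-fruited: (31 − 24.4375)² / 24.4375 = 1.7623
χ² = 0.4490 + 10.1752 + 12.8453 + 1.7623 = 25.2318 ≈ 25.232

25.232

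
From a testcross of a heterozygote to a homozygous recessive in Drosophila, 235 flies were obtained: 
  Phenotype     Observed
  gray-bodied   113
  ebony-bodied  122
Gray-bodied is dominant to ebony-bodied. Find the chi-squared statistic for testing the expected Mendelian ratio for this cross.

0.345

A testcross of a heterozygote (Aa × aa) gives a 1:1 phenotypic ratio.
Expected counts for N = 235 under a 1:1 ratio (total parts = 2):
  gray-bodied: 235 × 1/2 = 117.5
  ebony-bodied: 235 × 1/2 = 117.5
χ² = Σ (O − E)² / E
  gray-bodied: (113 − 117.5)² / 117.5 = 0.1723
  ebony-bodied: (122 − 117.5)² / 117.5 = 0.1723
χ² = 0.1723 + 0.1723 = 0.3446 ≈ 0.345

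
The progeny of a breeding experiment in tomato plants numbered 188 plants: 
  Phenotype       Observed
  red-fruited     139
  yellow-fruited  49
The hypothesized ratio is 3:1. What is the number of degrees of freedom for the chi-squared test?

1

A goodness-of-fit test with 2 phenotype classes has df = 2 − 1 = 1.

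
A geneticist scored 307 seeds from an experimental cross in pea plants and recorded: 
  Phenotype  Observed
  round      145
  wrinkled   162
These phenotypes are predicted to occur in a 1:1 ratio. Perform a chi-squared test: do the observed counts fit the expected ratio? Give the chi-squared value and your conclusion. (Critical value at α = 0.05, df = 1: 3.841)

The 1:1 ratio has 2 parts, so with N = 307 the expected counts are:
  round: 307 × 1/2 = 153.5
  wrinkled: 307 × 1/2 = 153.5
χ² = Σ (O − E)² / E
  round: (145 − 153.5)² / 153.5 = 0.4707
  wrinkled: (162 − 153.5)² / 153.5 = 0.4707
χ² = 0.4707 + 0.4707 = 0.9414 ≈ 0.941
Degrees of freedom = 2 − 1 = 1; critical value at α = 0.05 is 3.841.
Since 0.941 < 3.841, we fail to reject the null hypothesis — the data are consistent with the 1:1 ratio.

0.941; consistent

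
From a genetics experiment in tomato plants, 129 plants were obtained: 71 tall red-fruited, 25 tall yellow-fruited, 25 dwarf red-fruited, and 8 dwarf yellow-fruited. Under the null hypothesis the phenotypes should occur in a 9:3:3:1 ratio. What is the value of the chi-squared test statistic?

Expected counts for N = 129 under a 9:3:3:1 ratio (total parts = 16):
  tall red-fruited: 129 × 9/16 = 72.5625
  tall yellow-fruited: 129 × 3/16 = 24.1875
  dwarf red-fruited: 129 × 3/16 = 24.1875
  dwarf yellow-fruited: 129 × 1/16 = 8.0625
χ² = Σ (O − E)² / E
  tall red-fruited: (71 − 72.5625)² / 72.5625 = 0.0336
  tall yellow-fruited: (25 − 24.1875)² / 24.1875 = 0.0273
  dwarf red-fruited: (25 − 24.1875)² / 24.1875 = 0.0273
  dwarf yellow-fruited: (8 − 8.0625)² / 8.0625 = 0.0005
χ² = 0.0336 + 0.0273 + 0.0273 + 0.0005 = 0.0887 ≈ 0.089

0.089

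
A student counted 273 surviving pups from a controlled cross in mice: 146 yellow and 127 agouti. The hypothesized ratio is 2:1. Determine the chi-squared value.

21.363

Total ratio parts = 3. Expected numbers out of 273:
  yellow: 273 × 2/3 = 182
  agouti: 273 × 1/3 = 91
χ² = Σ (O − E)² / E
  yellow: (146 − 182)² / 182 = 7.1209
  agouti: (127 − 91)² / 91 = 14.2418
χ² = 7.1209 + 14.2418 = 21.3627 ≈ 21.363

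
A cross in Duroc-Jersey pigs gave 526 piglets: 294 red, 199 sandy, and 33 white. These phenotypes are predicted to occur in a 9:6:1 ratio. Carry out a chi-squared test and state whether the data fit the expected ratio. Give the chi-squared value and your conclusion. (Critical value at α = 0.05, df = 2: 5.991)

Expected counts for N = 526 under a 9:6:1 ratio (total parts = 16):
  red: 526 × 9/16 = 295.875
  sandy: 526 × 6/16 = 197.25
  white: 526 × 1/16 = 32.875
χ² = Σ (O − E)² / E
  red: (294 − 295.875)² / 295.875 = 0.0119
  sandy: (199 − 197.25)² / 197.25 = 0.0155
  white: (33 − 32.875)² / 32.875 = 0.0005
χ² = 0.0119 + 0.0155 + 0.0005 = 0.0279 ≈ 0.028
Degrees of freedom = 3 − 1 = 2; critical value at α = 0.05 is 5.991.
Since 0.028 < 5.991, we fail to reject the null hypothesis — the data are consistent with the 9:6:1 ratio.

0.028; consistent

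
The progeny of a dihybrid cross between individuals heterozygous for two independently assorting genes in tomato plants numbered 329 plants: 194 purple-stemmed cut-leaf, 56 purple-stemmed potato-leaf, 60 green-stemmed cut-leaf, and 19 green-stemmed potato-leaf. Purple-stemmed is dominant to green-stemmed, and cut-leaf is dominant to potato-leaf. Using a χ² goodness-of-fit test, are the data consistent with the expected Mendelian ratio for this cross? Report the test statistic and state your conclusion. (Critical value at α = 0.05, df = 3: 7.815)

1.121; consistent

A dihybrid F₂ with independent assortment and complete dominance at both loci gives a 9:3:3:1 phenotypic ratio.
Expected counts for N = 329 under a 9:3:3:1 ratio (total parts = 16):
  purple-stemmed cut-leaf: 329 × 9/16 = 185.0625
  purple-stemmed potato-leaf: 329 × 3/16 = 61.6875
  green-stemmed cut-leaf: 329 × 3/16 = 61.6875
  green-stemmed potato-leaf: 329 × 1/16 = 20.5625
χ² = Σ (O − E)² / E
  purple-stemmed cut-leaf: (194 − 185.0625)² / 185.0625 = 0.4316
  purple-stemmed potato-leaf: (56 − 61.6875)² / 61.6875 = 0.5244
  green-stemmed cut-leaf: (60 − 61.6875)² / 61.6875 = 0.0462
  green-stemmed potato-leaf: (19 − 20.5625)² / 20.5625 = 0.1187
χ² = 0.4316 + 0.5244 + 0.0462 + 0.1187 = 1.1209 ≈ 1.121
Degrees of freedom = 4 − 1 = 3; critical value at α = 0.05 is 7.815.
Since 1.121 < 7.815, we fail to reject the null hypothesis — the data are consistent with the 9:3:3:1 ratio.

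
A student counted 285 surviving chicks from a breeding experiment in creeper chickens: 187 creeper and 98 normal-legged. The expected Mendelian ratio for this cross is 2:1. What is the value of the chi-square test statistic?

0.142

Expected counts for N = 285 under a 2:1 ratio (total parts = 3):
  creeper: 285 × 2/3 = 190
  normal-legged: 285 × 1/3 = 95
χ² = Σ (O − E)² / E
  creeper: (187 − 190)² / 190 = 0.0474
  normal-legged: (98 − 95)² / 95 = 0.0947
χ² = 0.0474 + 0.0947 = 0.1421 ≈ 0.142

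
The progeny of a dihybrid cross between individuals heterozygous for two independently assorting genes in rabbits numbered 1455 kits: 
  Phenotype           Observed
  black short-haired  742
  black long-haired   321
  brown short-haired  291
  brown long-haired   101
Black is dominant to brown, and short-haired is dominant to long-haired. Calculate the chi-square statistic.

17.976

A dihybrid F₂ with independent assortment and complete dominance at both loci gives a 9:3:3:1 phenotypic ratio.
Total ratio parts = 16. Expected numbers out of 1455:
  black short-haired: 1455 × 9/16 = 818.4375
  black long-haired: 1455 × 3/16 = 272.8125
  brown short-haired: 1455 × 3/16 = 272.8125
  brown long-haired: 1455 × 1/16 = 90.9375
χ² = Σ (O − E)² / E
  black short-haired: (742 − 818.4375)² / 818.4375 = 7.1388
  black long-haired: (321 − 272.8125)² / 272.8125 = 8.5115
  brown short-haired: (291 − 272.8125)² / 272.8125 = 1.2125
  brown long-haired: (101 − 90.9375)² / 90.9375 = 1.1134
χ² = 7.1388 + 8.5115 + 1.2125 + 1.1134 = 17.9762 ≈ 17.976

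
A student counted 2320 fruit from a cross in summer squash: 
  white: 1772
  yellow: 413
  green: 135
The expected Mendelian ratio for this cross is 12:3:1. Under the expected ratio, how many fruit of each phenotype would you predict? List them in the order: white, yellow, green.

Expected counts for N = 2320 under a 12:3:1 ratio (total parts = 16):
  white: 2320 × 12/16 = 1740
  yellow: 2320 × 3/16 = 435
  green: 2320 × 1/16 = 145

1740, 435, 145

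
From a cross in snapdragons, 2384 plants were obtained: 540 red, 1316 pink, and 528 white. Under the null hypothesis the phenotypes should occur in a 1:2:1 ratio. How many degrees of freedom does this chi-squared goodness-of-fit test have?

2

A goodness-of-fit test with 3 phenotype classes has df = 3 − 1 = 2.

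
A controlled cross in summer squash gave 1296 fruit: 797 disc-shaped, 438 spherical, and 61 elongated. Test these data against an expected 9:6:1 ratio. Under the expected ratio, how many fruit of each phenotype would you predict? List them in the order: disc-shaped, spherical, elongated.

Total ratio parts = 16. Expected numbers out of 1296:
  disc-shaped: 1296 × 9/16 = 729
  spherical: 1296 × 6/16 = 486
  elongated: 1296 × 1/16 = 81

729, 486, 81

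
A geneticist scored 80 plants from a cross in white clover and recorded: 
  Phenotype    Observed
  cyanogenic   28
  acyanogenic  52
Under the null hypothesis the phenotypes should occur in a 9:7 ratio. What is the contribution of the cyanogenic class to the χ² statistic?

Total ratio parts = 16. Expected numbers out of 80:
  cyanogenic: 80 × 9/16 = 45
  acyanogenic: 80 × 7/16 = 35
Contribution of cyanogenic: (28 − 45)² / 45 = 6.4222

6.422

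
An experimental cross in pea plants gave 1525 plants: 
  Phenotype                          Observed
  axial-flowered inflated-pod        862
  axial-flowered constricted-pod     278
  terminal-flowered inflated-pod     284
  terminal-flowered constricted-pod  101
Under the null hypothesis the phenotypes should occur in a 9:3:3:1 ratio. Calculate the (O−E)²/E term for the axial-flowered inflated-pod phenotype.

Total ratio parts = 16. Expected numbers out of 1525:
  axial-flowered inflated-pod: 1525 × 9/16 = 857.8125
  axial-flowered constricted-pod: 1525 × 3/16 = 285.9375
  terminal-flowered inflated-pod: 1525 × 3/16 = 285.9375
  terminal-flowered constricted-pod: 1525 × 1/16 = 95.3125
Contribution of axial-flowered inflated-pod: (862 − 857.8125)² / 857.8125 = 0.0204

0.020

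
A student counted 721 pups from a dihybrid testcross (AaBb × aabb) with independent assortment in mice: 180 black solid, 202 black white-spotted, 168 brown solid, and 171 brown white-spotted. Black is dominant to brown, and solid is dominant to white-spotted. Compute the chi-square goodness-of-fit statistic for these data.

3.932

A dihybrid testcross with independent assortment gives a 1:1:1:1 ratio.
The 1:1:1:1 ratio has 4 parts, so with N = 721 the expected counts are:
  black solid: 721 × 1/4 = 180.25
  black white-spotted: 721 × 1/4 = 180.25
  brown solid: 721 × 1/4 = 180.25
  brown white-spotted: 721 × 1/4 = 180.25
χ² = Σ (O − E)² / E
  black solid: (180 − 180.25)² / 180.25 = 0.0003
  black white-spotted: (202 − 180.25)² / 180.25 = 2.6245
  brown solid: (168 − 180.25)² / 180.25 = 0.8325
  brown white-spotted: (171 − 180.25)² / 180.25 = 0.4747
χ² = 0.0003 + 2.6245 + 0.8325 + 0.4747 = 3.932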